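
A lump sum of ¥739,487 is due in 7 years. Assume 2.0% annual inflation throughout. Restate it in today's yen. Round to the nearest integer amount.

¥643,768

Price-level factor over 7 years: (1 + 2.0%)^7 ≈ 1.1486856676.
Purchasing power today: ¥739,487 divided by that factor.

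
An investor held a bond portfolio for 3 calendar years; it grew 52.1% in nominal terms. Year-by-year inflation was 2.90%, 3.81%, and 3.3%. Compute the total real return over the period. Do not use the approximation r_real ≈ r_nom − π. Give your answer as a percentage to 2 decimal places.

Cumulative inflation factor: 1.0290 × 1.0381 × 1.033 ≈ 1.10346.
Nominal growth factor: 1.52100. Real growth factor = 1.52100 / 1.10346 ≈ 1.37840.
Total real return ≈ 37.8397%.

37.84%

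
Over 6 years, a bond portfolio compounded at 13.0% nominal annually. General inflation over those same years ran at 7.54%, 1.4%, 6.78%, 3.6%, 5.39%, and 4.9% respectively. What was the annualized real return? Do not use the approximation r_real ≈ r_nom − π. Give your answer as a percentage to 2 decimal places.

7.71%

Cumulative inflation factor: 1.0754 × 1.014 × 1.0678 × 1.036 × 1.0539 × 1.049 ≈ 1.33362.
Nominal growth factor: 2.08195. Real growth factor = 2.08195 / 1.33362 ≈ 1.56113.
Annualized: 1.56113^(1/6) − 1 ≈ 0.07706.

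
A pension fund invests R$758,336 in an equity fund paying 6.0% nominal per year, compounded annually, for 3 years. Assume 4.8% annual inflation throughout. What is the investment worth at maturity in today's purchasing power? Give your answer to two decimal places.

R$784,685.13

Nominal value at maturity: R$758,336 × (1 + 6.0%)^3 ≈ R$903,190.31.
Price-level factor over 3 years: (1 + 4.8%)^3 = 1.151022592.
The maturity value deflated by that factor is the answer in today's purchasing power.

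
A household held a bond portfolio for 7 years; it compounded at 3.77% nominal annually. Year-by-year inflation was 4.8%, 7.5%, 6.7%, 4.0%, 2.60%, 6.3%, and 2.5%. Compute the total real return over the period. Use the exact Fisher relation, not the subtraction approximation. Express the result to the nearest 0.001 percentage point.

-7.289%

Cumulative inflation factor: 1.048 × 1.075 × 1.067 × 1.040 × 1.0260 × 1.063 × 1.025 ≈ 1.39756.
Nominal growth factor: 1.29569. Real growth factor = 1.29569 / 1.39756 ≈ 0.92711.
Total real return ≈ -7.2891%.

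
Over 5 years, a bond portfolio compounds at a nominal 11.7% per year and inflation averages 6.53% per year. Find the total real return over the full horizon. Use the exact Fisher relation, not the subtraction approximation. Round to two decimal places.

26.74%

The annual real rate is (1+11.7%)/(1+6.53%) − 1 = 4.8531%.
Compounded over 5 years: (1 + 0.048531)^5 − 1 ≈ 0.26738.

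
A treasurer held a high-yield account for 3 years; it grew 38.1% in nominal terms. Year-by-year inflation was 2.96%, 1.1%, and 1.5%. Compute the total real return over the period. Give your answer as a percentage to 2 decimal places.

30.71%

Cumulative inflation factor: 1.0296 × 1.011 × 1.015 ≈ 1.05654.
Nominal growth factor: 1.38100. Real growth factor = 1.38100 / 1.05654 ≈ 1.30710.
Total real return ≈ 30.7097%.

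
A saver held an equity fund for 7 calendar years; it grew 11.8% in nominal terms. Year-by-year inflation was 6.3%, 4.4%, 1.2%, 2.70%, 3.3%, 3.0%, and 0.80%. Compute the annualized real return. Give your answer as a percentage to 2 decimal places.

-1.44%

Cumulative inflation factor: 1.063 × 1.044 × 1.012 × 1.0270 × 1.033 × 1.030 × 1.0080 ≈ 1.23704.
Nominal growth factor: 1.11800. Real growth factor = 1.11800 / 1.23704 ≈ 0.90377.
Annualized: 0.90377^(1/7) − 1 ≈ -0.01435.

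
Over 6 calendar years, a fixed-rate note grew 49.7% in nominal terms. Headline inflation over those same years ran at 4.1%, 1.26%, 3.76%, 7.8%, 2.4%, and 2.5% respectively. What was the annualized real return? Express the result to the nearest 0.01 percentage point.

3.22%

Cumulative inflation factor: 1.041 × 1.0126 × 1.0376 × 1.078 × 1.024 × 1.025 ≈ 1.23755.
Nominal growth factor: 1.49700. Real growth factor = 1.49700 / 1.23755 ≈ 1.20965.
Annualized: 1.20965^(1/6) − 1 ≈ 0.03223.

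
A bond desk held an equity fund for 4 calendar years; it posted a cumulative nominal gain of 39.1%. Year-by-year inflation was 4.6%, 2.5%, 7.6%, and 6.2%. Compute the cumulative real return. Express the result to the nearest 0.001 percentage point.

13.536%

Cumulative inflation factor: 1.046 × 1.025 × 1.076 × 1.062 ≈ 1.22516.
Nominal growth factor: 1.39100. Real growth factor = 1.39100 / 1.22516 ≈ 1.13536.
Total real return ≈ 13.5363%.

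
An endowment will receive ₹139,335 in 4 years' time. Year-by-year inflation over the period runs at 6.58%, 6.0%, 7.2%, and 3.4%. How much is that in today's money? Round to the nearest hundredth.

Price-level factor over 4 years: 1.0658 × 1.060 × 1.072 × 1.034 ≈ 1.2522669111.
Purchasing power today: ₹139,335 divided by that factor.

₹111,266.22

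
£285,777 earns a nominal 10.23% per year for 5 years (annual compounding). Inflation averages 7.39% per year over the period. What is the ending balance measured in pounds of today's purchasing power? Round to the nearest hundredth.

Nominal value at maturity: £285,777 × (1 + 10.23%)^5 ≈ £465,078.55.
Price-level factor over 5 years: (1 + 7.39%)^5 ≈ 1.4282992623.
Dividing the nominal maturity value by the price-level factor gives the value in today's money.

£325,617.02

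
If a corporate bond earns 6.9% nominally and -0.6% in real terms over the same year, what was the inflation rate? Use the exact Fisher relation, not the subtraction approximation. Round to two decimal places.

7.55%

From (1+r_nom) = (1+r_real)(1+π), we get 1+π = (1 + 6.9%)/(1 − 0.6%) = 1.069/0.994 ≈ 1.07545.
So π ≈ 7.5453%.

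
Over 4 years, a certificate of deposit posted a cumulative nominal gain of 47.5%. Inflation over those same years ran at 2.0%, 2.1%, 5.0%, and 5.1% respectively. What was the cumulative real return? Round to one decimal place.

Cumulative inflation factor: 1.020 × 1.021 × 1.050 × 1.051 ≈ 1.14926.
Nominal growth factor: 1.47500. Real growth factor = 1.47500 / 1.14926 ≈ 1.28344.
Total real return ≈ 28.3436%.

28.3%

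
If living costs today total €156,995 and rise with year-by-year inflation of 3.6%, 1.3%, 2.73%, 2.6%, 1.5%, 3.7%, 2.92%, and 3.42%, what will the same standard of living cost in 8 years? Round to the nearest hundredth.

Cumulative price-level factor: 1.036 × 1.013 × 1.0273 × 1.026 × 1.015 × 1.037 × 1.0292 × 1.0342 ≈ 1.2392615044.
Multiplying €156,995 by the price-level factor gives the future nominal sum.

€194,557.86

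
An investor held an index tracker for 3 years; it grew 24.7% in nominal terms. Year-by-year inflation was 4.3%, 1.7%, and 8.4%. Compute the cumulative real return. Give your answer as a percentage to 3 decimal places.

8.451%

Cumulative inflation factor: 1.043 × 1.017 × 1.084 ≈ 1.14983.
Nominal growth factor: 1.24700. Real growth factor = 1.24700 / 1.14983 ≈ 1.08451.
Total real return ≈ 8.4506%.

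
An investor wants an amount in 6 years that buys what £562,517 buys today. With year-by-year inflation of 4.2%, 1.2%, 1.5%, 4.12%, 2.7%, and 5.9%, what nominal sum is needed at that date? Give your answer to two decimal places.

Cumulative price-level factor: 1.042 × 1.012 × 1.015 × 1.0412 × 1.027 × 1.059 ≈ 1.2120340949.
Multiplying £562,517 by the price-level factor gives the future nominal sum.

£681,789.78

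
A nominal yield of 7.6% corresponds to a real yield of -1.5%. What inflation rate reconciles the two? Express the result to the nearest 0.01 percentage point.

9.24%

From (1+r_nom) = (1+r_real)(1+π), we get 1+π = (1 + 7.6%)/(1 − 1.5%) = 1.076/0.985 ≈ 1.09239.
So π ≈ 9.2386%.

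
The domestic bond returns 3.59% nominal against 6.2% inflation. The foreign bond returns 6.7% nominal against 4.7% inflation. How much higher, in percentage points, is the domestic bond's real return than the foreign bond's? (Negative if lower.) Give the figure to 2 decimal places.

-4.37

The domestic bond real return: 1.0359/1.062 − 1 = -2.458%.
The foreign bond real return: 1.067/1.047 − 1 = 1.910%.
Difference: -2.458 − 1.910 = -4.368 pp.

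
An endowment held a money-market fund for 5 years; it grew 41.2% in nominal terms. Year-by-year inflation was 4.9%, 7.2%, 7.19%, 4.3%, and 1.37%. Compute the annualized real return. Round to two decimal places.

2.07%

Cumulative inflation factor: 1.049 × 1.072 × 1.0719 × 1.043 × 1.0137 ≈ 1.27444.
Nominal growth factor: 1.41200. Real growth factor = 1.41200 / 1.27444 ≈ 1.10794.
Annualized: 1.10794^(1/5) − 1 ≈ 0.02071.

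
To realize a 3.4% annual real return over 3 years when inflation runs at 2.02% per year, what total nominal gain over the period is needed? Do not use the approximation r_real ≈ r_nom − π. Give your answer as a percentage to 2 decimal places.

Required annual nominal rate: (1+3.4%)(1+2.02%) − 1 = 5.48868%.
Cumulative over 3 years: (1 + 0.0548868)^3 − 1 ≈ 0.17386.

17.39%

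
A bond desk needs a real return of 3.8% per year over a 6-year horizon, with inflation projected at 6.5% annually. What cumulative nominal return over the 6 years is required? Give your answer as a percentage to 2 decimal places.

Required annual nominal rate: (1+3.8%)(1+6.5%) − 1 = 10.547%.
Cumulative over 6 years: (1 + 0.10547)^6 − 1 ≈ 0.82508.

82.51%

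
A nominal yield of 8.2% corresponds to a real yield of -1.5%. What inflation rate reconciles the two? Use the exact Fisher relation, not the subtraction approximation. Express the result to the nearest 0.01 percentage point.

From (1+r_nom) = (1+r_real)(1+π), we get 1+π = (1 + 8.2%)/(1 − 1.5%) = 1.082/0.985 ≈ 1.09848.
So π ≈ 9.8477%.

9.85%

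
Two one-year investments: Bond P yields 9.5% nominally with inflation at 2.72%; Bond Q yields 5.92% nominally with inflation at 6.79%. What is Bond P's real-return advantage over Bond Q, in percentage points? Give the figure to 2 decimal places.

Bond P real return: 1.095/1.0272 − 1 = 6.600%.
Bond Q real return: 1.0592/1.0679 − 1 = -0.815%.
Difference: 6.600 − (-0.815) = 7.415 pp.

7.42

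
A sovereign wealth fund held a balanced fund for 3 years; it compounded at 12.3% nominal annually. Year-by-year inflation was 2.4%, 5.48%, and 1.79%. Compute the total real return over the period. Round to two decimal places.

28.81%

Cumulative inflation factor: 1.024 × 1.0548 × 1.0179 ≈ 1.09945.
Nominal growth factor: 1.41625. Real growth factor = 1.41625 / 1.09945 ≈ 1.28814.
Total real return ≈ 28.8143%.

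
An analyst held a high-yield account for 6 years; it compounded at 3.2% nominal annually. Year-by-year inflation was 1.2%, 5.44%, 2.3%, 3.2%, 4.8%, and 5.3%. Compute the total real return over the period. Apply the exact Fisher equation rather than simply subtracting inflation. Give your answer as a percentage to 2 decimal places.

-2.83%

Cumulative inflation factor: 1.012 × 1.0544 × 1.023 × 1.032 × 1.048 × 1.053 ≈ 1.24317.
Nominal growth factor: 1.20803. Real growth factor = 1.20803 / 1.24317 ≈ 0.97173.
Total real return ≈ -2.8266%.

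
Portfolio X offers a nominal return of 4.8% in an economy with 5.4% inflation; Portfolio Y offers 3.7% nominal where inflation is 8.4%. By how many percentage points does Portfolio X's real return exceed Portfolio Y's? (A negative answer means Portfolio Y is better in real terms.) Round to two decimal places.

3.77

Portfolio X real return: 1.048/1.054 − 1 = -0.569%.
Portfolio Y real return: 1.037/1.084 − 1 = -4.336%.
Difference: -0.569 − (-4.336) = 3.767 pp.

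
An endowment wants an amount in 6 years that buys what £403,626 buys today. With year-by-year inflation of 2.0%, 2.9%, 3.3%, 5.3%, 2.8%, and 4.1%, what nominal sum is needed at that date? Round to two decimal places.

Cumulative price-level factor: 1.020 × 1.029 × 1.033 × 1.053 × 1.028 × 1.041 ≈ 1.2217661357.
Multiplying £403,626 by the price-level factor gives the future nominal sum.

£493,136.58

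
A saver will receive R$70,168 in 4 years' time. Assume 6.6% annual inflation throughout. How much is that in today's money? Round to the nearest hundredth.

Price-level factor over 4 years: (1 + 6.6%)^4 ≈ 1.2913049587.
Purchasing power today: R$70,168 divided by that factor.

R$54,338.83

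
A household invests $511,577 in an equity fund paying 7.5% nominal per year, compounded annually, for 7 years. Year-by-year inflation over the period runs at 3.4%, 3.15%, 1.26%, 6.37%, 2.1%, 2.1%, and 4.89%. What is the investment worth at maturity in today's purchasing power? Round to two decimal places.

$675,674.98

Nominal value at maturity: $511,577 × (1 + 7.5%)^7 ≈ $848,731.38.
Price-level factor over 7 years: 1.034 × 1.0315 × 1.0126 × 1.0637 × 1.021 × 1.021 × 1.0489 ≈ 1.2561237381.
Dividing the nominal maturity value by the price-level factor gives the value in today's money.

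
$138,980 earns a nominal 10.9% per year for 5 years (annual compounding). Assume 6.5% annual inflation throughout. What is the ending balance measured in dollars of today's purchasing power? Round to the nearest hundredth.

Nominal value at maturity: $138,980 × (1 + 10.9%)^5 ≈ $233,136.37.
Price-level factor over 5 years: (1 + 6.5%)^5 ≈ 1.3700866634.
The maturity value deflated by that factor is the answer in today's purchasing power.

$170,161.77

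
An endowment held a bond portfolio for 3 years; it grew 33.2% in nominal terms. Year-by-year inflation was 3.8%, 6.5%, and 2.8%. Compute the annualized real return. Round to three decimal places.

5.436%

Cumulative inflation factor: 1.038 × 1.065 × 1.028 ≈ 1.13642.
Nominal growth factor: 1.33200. Real growth factor = 1.33200 / 1.13642 ≈ 1.17210.
Annualized: 1.17210^(1/3) − 1 ≈ 0.05436.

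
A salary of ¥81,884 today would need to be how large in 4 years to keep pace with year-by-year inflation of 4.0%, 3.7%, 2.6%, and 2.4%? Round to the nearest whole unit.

¥92,781

Cumulative price-level factor: 1.040 × 1.037 × 1.026 × 1.024 ≈ 1.1330769715.
The nominal amount required is ¥81,884 scaled up by that factor.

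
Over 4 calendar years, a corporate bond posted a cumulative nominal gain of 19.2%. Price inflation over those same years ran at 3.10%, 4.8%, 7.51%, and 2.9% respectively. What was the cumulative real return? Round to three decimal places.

Cumulative inflation factor: 1.0310 × 1.048 × 1.0751 × 1.029 ≈ 1.19532.
Nominal growth factor: 1.19200. Real growth factor = 1.19200 / 1.19532 ≈ 0.99722.
Total real return ≈ -0.2777%.

-0.278%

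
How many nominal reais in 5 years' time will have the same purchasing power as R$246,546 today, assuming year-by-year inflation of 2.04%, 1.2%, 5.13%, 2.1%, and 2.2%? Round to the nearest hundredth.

R$279,287.97

Cumulative price-level factor: 1.0204 × 1.012 × 1.0513 × 1.021 × 1.022 ≈ 1.1328026720.
Multiplying R$246,546 by the price-level factor gives the future nominal sum.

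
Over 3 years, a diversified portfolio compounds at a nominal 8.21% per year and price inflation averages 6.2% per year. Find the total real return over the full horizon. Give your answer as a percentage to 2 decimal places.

The annual real rate is (1+8.21%)/(1+6.2%) − 1 = 1.8927%.
Compounded over 3 years: (1 + 0.018927)^3 − 1 ≈ 0.05786.

5.79%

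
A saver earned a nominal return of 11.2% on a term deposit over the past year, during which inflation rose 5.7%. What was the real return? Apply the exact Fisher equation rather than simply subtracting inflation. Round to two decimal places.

Real return via the Fisher equation: (1 + 11.2%)/(1 + 5.7%) − 1 = 1.112/1.057 − 1 ≈ 0.05203.

5.20%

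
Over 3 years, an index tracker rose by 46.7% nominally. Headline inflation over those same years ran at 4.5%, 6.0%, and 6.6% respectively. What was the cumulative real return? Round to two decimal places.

Cumulative inflation factor: 1.045 × 1.060 × 1.066 ≈ 1.18081.
Nominal growth factor: 1.46700. Real growth factor = 1.46700 / 1.18081 ≈ 1.24237.
Total real return ≈ 24.2369%.

24.24%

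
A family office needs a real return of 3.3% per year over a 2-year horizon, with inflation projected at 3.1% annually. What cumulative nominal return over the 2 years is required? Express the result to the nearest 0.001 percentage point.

Required annual nominal rate: (1+3.3%)(1+3.1%) − 1 = 6.5023%.
Cumulative over 2 years: (1 + 0.065023)^2 − 1 ≈ 0.13427.

13.427%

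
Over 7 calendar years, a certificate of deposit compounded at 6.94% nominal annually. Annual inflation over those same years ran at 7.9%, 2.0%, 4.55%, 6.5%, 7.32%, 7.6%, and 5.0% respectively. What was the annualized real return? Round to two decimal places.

1.06%

Cumulative inflation factor: 1.079 × 1.020 × 1.0455 × 1.065 × 1.0732 × 1.076 × 1.050 ≈ 1.48586.
Nominal growth factor: 1.59949. Real growth factor = 1.59949 / 1.48586 ≈ 1.07647.
Annualized: 1.07647^(1/7) − 1 ≈ 0.01058.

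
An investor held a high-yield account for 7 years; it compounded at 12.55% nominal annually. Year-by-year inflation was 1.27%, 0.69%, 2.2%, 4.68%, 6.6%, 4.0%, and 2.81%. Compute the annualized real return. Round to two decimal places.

9.10%

Cumulative inflation factor: 1.0127 × 1.0069 × 1.022 × 1.0468 × 1.066 × 1.040 × 1.0281 ≈ 1.24339.
Nominal growth factor: 2.28780. Real growth factor = 2.28780 / 1.24339 ≈ 1.83997.
Annualized: 1.83997^(1/7) − 1 ≈ 0.09101.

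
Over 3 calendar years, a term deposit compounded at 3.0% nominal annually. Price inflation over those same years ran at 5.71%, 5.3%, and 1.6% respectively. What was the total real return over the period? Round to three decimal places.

Cumulative inflation factor: 1.0571 × 1.053 × 1.016 ≈ 1.13094.
Nominal growth factor: 1.09273. Real growth factor = 1.09273 / 1.13094 ≈ 0.96621.
Total real return ≈ -3.3786%.

-3.379%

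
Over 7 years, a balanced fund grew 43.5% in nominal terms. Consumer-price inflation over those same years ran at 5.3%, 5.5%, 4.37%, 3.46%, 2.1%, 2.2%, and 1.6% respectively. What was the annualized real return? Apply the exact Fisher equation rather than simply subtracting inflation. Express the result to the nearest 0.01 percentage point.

Cumulative inflation factor: 1.053 × 1.055 × 1.0437 × 1.0346 × 1.021 × 1.022 × 1.016 ≈ 1.27174.
Nominal growth factor: 1.43500. Real growth factor = 1.43500 / 1.27174 ≈ 1.12837.
Annualized: 1.12837^(1/7) − 1 ≈ 0.01740.

1.74%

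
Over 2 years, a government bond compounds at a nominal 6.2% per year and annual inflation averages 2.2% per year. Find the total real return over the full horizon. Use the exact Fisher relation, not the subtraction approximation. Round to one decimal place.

The annual real rate is (1+6.2%)/(1+2.2%) − 1 = 3.9139%.
Compounded over 2 years: (1 + 0.039139)^2 − 1 ≈ 0.07981.

8.0%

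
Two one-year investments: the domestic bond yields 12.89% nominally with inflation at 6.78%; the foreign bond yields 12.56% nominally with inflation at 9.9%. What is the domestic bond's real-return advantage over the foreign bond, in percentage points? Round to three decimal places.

3.302

The domestic bond real return: 1.1289/1.0678 − 1 = 5.7220%.
The foreign bond real return: 1.1256/1.099 − 1 = 2.4204%.
Difference: 5.7220 − 2.4204 = 3.3016 pp.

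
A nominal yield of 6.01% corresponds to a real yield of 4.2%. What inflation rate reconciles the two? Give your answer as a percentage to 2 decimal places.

From (1+r_nom) = (1+r_real)(1+π), we get 1+π = (1 + 6.01%)/(1 + 4.2%) = 1.0601/1.042 ≈ 1.01737.
So π ≈ 1.7370%.

1.74%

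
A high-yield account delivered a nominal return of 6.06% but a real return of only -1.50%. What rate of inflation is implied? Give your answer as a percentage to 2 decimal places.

From (1+r_nom) = (1+r_real)(1+π), we get 1+π = (1 + 6.06%)/(1 − 1.50%) = 1.0606/0.9850 ≈ 1.07675.
So π ≈ 7.6751%.

7.68%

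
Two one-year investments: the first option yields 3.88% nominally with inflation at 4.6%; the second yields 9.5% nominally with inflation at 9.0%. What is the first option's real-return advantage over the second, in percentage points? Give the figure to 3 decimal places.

The first option real return: 1.0388/1.046 − 1 = -0.6883%.
The second real return: 1.095/1.090 − 1 = 0.4587%.
Difference: -0.6883 − 0.4587 = -1.1470 pp.

-1.147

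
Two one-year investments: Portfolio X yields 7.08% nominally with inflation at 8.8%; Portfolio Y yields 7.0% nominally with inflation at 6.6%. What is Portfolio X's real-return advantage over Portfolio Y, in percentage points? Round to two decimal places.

-1.96

Portfolio X real return: 1.0708/1.088 − 1 = -1.581%.
Portfolio Y real return: 1.070/1.066 − 1 = 0.375%.
Difference: -1.581 − 0.375 = -1.956 pp.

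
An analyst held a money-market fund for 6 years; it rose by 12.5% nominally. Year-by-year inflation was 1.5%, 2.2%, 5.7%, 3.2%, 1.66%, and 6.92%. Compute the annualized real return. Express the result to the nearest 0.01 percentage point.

-1.48%

Cumulative inflation factor: 1.015 × 1.022 × 1.057 × 1.032 × 1.0166 × 1.0692 ≈ 1.22993.
Nominal growth factor: 1.12500. Real growth factor = 1.12500 / 1.22993 ≈ 0.91469.
Annualized: 0.91469^(1/6) − 1 ≈ -0.01475.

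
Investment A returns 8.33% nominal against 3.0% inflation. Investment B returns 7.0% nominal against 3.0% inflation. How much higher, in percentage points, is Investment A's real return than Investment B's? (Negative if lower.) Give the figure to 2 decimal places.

1.29

Investment A real return: 1.0833/1.030 − 1 = 5.175%.
Investment B real return: 1.070/1.030 − 1 = 3.883%.
Difference: 5.175 − 3.883 = 1.292 pp.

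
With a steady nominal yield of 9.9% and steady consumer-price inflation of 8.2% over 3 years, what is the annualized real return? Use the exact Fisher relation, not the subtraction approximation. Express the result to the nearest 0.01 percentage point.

With constant rates the annual real return is the same each year: (1+9.9%)/(1+8.2%) − 1 = 0.01571.

1.57%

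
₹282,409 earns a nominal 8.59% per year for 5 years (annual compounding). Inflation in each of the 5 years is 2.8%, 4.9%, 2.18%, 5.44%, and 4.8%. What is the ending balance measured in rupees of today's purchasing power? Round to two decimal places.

Nominal value at maturity: ₹282,409 × (1 + 8.59%)^5 ≈ ₹426,410.31.
Price-level factor over 5 years: 1.028 × 1.049 × 1.0218 × 1.0544 × 1.048 ≈ 1.2175903042.
The maturity value deflated by that factor is the answer in today's purchasing power.

₹350,208.37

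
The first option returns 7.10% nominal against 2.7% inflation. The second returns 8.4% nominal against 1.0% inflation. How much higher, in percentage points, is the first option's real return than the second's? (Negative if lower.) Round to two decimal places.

The first option real return: 1.0710/1.027 − 1 = 4.284%.
The second real return: 1.084/1.010 − 1 = 7.327%.
Difference: 4.284 − 7.327 = -3.043 pp.

-3.04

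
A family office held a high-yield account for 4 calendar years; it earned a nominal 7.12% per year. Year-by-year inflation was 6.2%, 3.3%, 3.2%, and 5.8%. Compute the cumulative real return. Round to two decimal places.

9.92%

Cumulative inflation factor: 1.062 × 1.033 × 1.032 × 1.058 ≈ 1.19782.
Nominal growth factor: 1.31669. Real growth factor = 1.31669 / 1.19782 ≈ 1.09924.
Total real return ≈ 9.9239%.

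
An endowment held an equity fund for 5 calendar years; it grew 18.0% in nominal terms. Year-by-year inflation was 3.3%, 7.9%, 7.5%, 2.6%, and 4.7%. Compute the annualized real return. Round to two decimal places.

-1.72%

Cumulative inflation factor: 1.033 × 1.079 × 1.075 × 1.026 × 1.047 ≈ 1.28714.
Nominal growth factor: 1.18000. Real growth factor = 1.18000 / 1.28714 ≈ 0.91676.
Annualized: 0.91676^(1/5) − 1 ≈ -0.01723.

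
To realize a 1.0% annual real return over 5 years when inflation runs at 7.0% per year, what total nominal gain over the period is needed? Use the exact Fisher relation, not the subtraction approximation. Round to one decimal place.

47.4%

Required annual nominal rate: (1+1.0%)(1+7.0%) − 1 = 8.07%.
Cumulative over 5 years: (1 + 0.0807)^5 − 1 ≈ 0.47410.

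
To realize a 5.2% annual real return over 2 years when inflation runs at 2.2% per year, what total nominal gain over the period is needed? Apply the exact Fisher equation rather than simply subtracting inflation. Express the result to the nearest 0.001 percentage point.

15.593%

Required annual nominal rate: (1+5.2%)(1+2.2%) − 1 = 7.5144%.
Cumulative over 2 years: (1 + 0.075144)^2 − 1 ≈ 0.15593.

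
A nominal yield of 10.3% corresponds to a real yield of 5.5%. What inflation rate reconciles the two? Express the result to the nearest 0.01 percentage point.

From (1+r_nom) = (1+r_real)(1+π), we get 1+π = (1 + 10.3%)/(1 + 5.5%) = 1.103/1.055 ≈ 1.04550.
So π ≈ 4.5498%.

4.55%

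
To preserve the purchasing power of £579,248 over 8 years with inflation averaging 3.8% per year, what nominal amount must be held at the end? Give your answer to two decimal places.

£780,626.65

Cumulative price-level factor: (1+3.8%)^8 ≈ 1.3476553139.
Multiplying £579,248 by the price-level factor gives the future nominal sum.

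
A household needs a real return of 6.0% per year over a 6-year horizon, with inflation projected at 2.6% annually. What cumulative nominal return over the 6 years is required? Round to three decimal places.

65.470%

Required annual nominal rate: (1+6.0%)(1+2.6%) − 1 = 8.756%.
Cumulative over 6 years: (1 + 0.08756)^6 − 1 ≈ 0.65470.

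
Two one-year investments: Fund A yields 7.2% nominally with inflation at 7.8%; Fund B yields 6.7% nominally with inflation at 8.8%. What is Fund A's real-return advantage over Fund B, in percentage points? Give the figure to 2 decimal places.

Fund A real return: 1.072/1.078 − 1 = -0.557%.
Fund B real return: 1.067/1.088 − 1 = -1.930%.
Difference: -0.557 − (-1.930) = 1.373 pp.

1.37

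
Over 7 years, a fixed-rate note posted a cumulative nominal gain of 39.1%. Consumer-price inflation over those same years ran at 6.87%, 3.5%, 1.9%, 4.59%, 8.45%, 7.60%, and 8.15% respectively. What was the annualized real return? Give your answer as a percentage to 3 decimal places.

-0.956%

Cumulative inflation factor: 1.0687 × 1.035 × 1.019 × 1.0459 × 1.0845 × 1.0760 × 1.0815 ≈ 1.48775.
Nominal growth factor: 1.39100. Real growth factor = 1.39100 / 1.48775 ≈ 0.93497.
Annualized: 0.93497^(1/7) − 1 ≈ -0.00956.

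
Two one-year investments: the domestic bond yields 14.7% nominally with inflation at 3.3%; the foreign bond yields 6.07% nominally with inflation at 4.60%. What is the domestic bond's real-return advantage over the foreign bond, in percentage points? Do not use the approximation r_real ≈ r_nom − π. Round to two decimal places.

9.63

The domestic bond real return: 1.147/1.033 − 1 = 11.036%.
The foreign bond real return: 1.0607/1.0460 − 1 = 1.405%.
Difference: 11.036 − 1.405 = 9.631 pp.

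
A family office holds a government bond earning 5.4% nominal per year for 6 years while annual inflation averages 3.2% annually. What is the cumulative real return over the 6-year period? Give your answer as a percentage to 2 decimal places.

13.49%

The annual real rate is (1+5.4%)/(1+3.2%) − 1 = 2.1318%.
Compounded over 6 years: (1 + 0.021318)^6 − 1 ≈ 0.13492.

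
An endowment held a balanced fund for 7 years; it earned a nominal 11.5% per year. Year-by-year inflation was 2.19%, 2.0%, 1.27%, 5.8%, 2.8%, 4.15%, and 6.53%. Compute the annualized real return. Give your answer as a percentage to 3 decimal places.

Cumulative inflation factor: 1.0219 × 1.020 × 1.0127 × 1.058 × 1.028 × 1.0415 × 1.0653 ≈ 1.27379.
Nominal growth factor: 2.14252. Real growth factor = 2.14252 / 1.27379 ≈ 1.68200.
Annualized: 1.68200^(1/7) − 1 ≈ 0.07711.

7.711%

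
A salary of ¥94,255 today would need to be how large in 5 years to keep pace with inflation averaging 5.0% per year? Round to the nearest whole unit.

¥120,296

Cumulative price-level factor: (1+5.0%)^5 = 1.2762815625.
The nominal amount required is ¥94,255 scaled up by that factor.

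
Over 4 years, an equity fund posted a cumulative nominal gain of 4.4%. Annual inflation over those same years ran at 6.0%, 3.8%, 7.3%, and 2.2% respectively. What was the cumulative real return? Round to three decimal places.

-13.474%

Cumulative inflation factor: 1.060 × 1.038 × 1.073 × 1.022 ≈ 1.20657.
Nominal growth factor: 1.04400. Real growth factor = 1.04400 / 1.20657 ≈ 0.86526.
Total real return ≈ -13.4740%.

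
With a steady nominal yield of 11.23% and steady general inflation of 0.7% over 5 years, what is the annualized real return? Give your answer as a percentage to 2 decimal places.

With constant rates the annual real return is the same each year: (1+11.23%)/(1+0.7%) − 1 = 0.10457.

10.46%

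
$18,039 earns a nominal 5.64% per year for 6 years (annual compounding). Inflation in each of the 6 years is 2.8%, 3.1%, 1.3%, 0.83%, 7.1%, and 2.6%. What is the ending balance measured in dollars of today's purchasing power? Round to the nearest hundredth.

$21,076.33

Nominal value at maturity: $18,039 × (1 + 5.64%)^6 ≈ $25,071.64.
Price-level factor over 6 years: 1.028 × 1.031 × 1.013 × 1.0083 × 1.071 × 1.026 ≈ 1.1895640316.
The maturity value deflated by that factor is the answer in today's purchasing power.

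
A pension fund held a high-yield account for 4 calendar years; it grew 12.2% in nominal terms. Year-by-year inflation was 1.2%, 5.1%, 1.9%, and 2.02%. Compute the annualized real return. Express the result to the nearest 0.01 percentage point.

0.37%

Cumulative inflation factor: 1.012 × 1.051 × 1.019 × 1.0202 ≈ 1.10571.
Nominal growth factor: 1.12200. Real growth factor = 1.12200 / 1.10571 ≈ 1.01473.
Annualized: 1.01473^(1/4) − 1 ≈ 0.00366.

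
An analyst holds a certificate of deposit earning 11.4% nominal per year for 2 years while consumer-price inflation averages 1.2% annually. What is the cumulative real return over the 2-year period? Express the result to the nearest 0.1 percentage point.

21.2%

The annual real rate is (1+11.4%)/(1+1.2%) − 1 = 10.0791%.
Compounded over 2 years: (1 + 0.100791)^2 − 1 ≈ 0.21174.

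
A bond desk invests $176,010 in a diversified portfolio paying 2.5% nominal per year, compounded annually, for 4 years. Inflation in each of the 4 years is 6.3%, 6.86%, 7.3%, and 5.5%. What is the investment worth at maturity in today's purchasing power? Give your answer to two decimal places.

$151,088.77

Nominal value at maturity: $176,010 × (1 + 2.5%)^4 ≈ $194,282.11.
Price-level factor over 4 years: 1.063 × 1.0686 × 1.073 × 1.055 ≈ 1.2858805164.
The maturity value deflated by that factor is the answer in today's purchasing power.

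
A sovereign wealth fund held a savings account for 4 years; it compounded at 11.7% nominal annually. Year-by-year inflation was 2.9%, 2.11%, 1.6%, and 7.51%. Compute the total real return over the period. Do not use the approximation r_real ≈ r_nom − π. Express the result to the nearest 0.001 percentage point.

Cumulative inflation factor: 1.029 × 1.0211 × 1.016 × 1.0751 ≈ 1.14769.
Nominal growth factor: 1.55673. Real growth factor = 1.55673 / 1.14769 ≈ 1.35640.
Total real return ≈ 35.6396%.

35.640%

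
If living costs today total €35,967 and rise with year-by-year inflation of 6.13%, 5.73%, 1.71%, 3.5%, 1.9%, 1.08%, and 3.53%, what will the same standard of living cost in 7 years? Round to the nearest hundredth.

Cumulative price-level factor: 1.0613 × 1.0573 × 1.0171 × 1.035 × 1.019 × 1.0108 × 1.0353 ≈ 1.2596388066.
The nominal amount required is €35,967 scaled up by that factor.

€45,305.43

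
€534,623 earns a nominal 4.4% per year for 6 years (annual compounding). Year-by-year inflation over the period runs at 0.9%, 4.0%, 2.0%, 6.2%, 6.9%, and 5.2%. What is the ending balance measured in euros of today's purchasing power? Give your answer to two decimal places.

Nominal value at maturity: €534,623 × (1 + 4.4%)^6 ≈ €692,230.34.
Price-level factor over 6 years: 1.009 × 1.040 × 1.020 × 1.062 × 1.069 × 1.052 ≈ 1.2783289932.
The maturity value deflated by that factor is the answer in today's purchasing power.

€541,511.88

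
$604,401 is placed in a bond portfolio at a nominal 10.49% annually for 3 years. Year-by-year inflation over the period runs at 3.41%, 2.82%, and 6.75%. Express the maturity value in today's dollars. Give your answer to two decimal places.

$718,267.26

Nominal value at maturity: $604,401 × (1 + 10.49%)^3 ≈ $815,256.17.
Price-level factor over 3 years: 1.0341 × 1.0282 × 1.0675 ≈ 1.1350317794.
Dividing the nominal maturity value by the price-level factor gives the value in today's money.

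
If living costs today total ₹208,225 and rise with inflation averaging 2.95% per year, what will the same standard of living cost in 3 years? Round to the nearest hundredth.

₹227,201.88

Cumulative price-level factor: (1+2.95%)^3 ≈ 1.0911364224.
The nominal amount required is ₹208,225 scaled up by that factor.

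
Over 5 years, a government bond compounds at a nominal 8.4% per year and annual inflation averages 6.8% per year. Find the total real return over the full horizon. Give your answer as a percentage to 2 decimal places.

The annual real rate is (1+8.4%)/(1+6.8%) − 1 = 1.4981%.
Compounded over 5 years: (1 + 0.014981)^5 − 1 ≈ 0.07718.

7.72%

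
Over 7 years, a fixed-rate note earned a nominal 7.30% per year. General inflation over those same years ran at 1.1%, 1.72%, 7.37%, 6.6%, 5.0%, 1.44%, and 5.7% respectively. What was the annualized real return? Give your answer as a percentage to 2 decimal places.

3.07%

Cumulative inflation factor: 1.011 × 1.0172 × 1.0737 × 1.066 × 1.050 × 1.0144 × 1.057 ≈ 1.32517.
Nominal growth factor: 1.63756. Real growth factor = 1.63756 / 1.32517 ≈ 1.23574.
Annualized: 1.23574^(1/7) − 1 ≈ 0.03070.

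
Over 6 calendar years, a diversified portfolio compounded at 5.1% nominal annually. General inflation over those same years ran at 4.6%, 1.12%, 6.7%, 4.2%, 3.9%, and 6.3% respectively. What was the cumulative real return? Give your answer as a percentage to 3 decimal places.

Cumulative inflation factor: 1.046 × 1.0112 × 1.067 × 1.042 × 1.039 × 1.063 ≈ 1.29882.
Nominal growth factor: 1.34777. Real growth factor = 1.34777 / 1.29882 ≈ 1.03769.
Total real return ≈ 3.7688%.

3.769%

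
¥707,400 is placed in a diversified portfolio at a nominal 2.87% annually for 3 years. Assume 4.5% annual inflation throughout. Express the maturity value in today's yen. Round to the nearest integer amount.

¥674,811

Nominal value at maturity: ¥707,400 × (1 + 2.87%)^3 ≈ ¥770,072.
Price-level factor over 3 years: (1 + 4.5%)^3 = 1.141166125.
Dividing the nominal maturity value by the price-level factor gives the value in today's money.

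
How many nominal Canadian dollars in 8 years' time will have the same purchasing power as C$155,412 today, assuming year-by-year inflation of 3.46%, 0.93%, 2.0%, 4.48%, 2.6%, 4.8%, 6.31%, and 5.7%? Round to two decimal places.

Cumulative price-level factor: 1.0346 × 1.0093 × 1.020 × 1.0448 × 1.026 × 1.048 × 1.0631 × 1.057 ≈ 1.3445712843.
Multiplying C$155,412 by the price-level factor gives the future nominal sum.

C$208,962.51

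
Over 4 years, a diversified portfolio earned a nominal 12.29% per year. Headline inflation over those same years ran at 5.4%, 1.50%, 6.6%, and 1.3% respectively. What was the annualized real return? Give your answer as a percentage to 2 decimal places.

8.31%

Cumulative inflation factor: 1.054 × 1.0150 × 1.066 × 1.013 ≈ 1.15524.
Nominal growth factor: 1.58988. Real growth factor = 1.58988 / 1.15524 ≈ 1.37623.
Annualized: 1.37623^(1/4) − 1 ≈ 0.08311.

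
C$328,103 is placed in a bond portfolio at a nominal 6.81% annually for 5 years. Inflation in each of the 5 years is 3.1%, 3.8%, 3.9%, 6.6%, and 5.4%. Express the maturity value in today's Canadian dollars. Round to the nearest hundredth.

C$365,090.38

Nominal value at maturity: C$328,103 × (1 + 6.81%)^5 ≈ C$456,110.19.
Price-level factor over 5 years: 1.031 × 1.038 × 1.039 × 1.066 × 1.054 ≈ 1.2493075999.
The maturity value deflated by that factor is the answer in today's purchasing power.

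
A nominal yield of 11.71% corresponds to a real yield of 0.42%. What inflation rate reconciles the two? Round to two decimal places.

From (1+r_nom) = (1+r_real)(1+π), we get 1+π = (1 + 11.71%)/(1 + 0.42%) = 1.1171/1.0042 ≈ 1.11243.
So π ≈ 11.2428%.

11.24%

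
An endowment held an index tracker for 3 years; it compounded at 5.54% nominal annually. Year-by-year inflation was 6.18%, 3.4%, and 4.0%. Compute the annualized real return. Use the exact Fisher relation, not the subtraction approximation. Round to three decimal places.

Cumulative inflation factor: 1.0618 × 1.034 × 1.040 ≈ 1.14182.
Nominal growth factor: 1.17558. Real growth factor = 1.17558 / 1.14182 ≈ 1.02957.
Annualized: 1.02957^(1/3) − 1 ≈ 0.00976.

0.976%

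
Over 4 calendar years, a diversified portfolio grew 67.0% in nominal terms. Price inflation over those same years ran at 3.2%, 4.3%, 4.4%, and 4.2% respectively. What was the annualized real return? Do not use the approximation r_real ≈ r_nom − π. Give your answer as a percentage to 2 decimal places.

Cumulative inflation factor: 1.032 × 1.043 × 1.044 × 1.042 ≈ 1.17093.
Nominal growth factor: 1.67000. Real growth factor = 1.67000 / 1.17093 ≈ 1.42621.
Annualized: 1.42621^(1/4) − 1 ≈ 0.09281.

9.28%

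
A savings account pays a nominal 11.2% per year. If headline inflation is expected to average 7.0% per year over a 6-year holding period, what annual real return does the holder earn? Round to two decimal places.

3.93%

With constant rates the annual real return is the same each year: (1+11.2%)/(1+7.0%) − 1 = 0.03925.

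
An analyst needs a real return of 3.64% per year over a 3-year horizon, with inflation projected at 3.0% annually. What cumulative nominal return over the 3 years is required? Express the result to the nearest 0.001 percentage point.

Required annual nominal rate: (1+3.64%)(1+3.0%) − 1 = 6.7492%.
Cumulative over 3 years: (1 + 0.067492)^3 − 1 ≈ 0.21645.

21.645%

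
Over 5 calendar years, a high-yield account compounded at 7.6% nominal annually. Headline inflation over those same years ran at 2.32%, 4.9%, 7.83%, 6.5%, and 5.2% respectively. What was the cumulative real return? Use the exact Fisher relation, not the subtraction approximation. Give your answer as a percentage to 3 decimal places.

11.230%

Cumulative inflation factor: 1.0232 × 1.049 × 1.0783 × 1.065 × 1.052 ≈ 1.29670.
Nominal growth factor: 1.44232. Real growth factor = 1.44232 / 1.29670 ≈ 1.11230.
Total real return ≈ 11.2296%.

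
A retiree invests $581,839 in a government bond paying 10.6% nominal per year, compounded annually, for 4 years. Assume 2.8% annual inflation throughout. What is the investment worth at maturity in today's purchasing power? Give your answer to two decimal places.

Nominal value at maturity: $581,839 × (1 + 10.6%)^4 ≈ $870,609.37.
Price-level factor over 4 years: (1 + 2.8%)^4 ≈ 1.1167924227.
The maturity value deflated by that factor is the answer in today's purchasing power.

$779,562.39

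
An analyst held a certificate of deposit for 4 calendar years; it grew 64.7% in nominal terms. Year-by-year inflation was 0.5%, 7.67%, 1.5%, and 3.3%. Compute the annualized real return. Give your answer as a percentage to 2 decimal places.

9.77%

Cumulative inflation factor: 1.005 × 1.0767 × 1.015 × 1.033 ≈ 1.13456.
Nominal growth factor: 1.64700. Real growth factor = 1.64700 / 1.13456 ≈ 1.45167.
Annualized: 1.45167^(1/4) − 1 ≈ 0.09766.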